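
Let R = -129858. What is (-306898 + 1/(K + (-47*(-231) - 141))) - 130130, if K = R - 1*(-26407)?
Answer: -40527791581/92735 ≈ -4.3703e+5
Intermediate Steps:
K = -103451 (K = -129858 - 1*(-26407) = -129858 + 26407 = -103451)
(-306898 + 1/(K + (-47*(-231) - 141))) - 130130 = (-306898 + 1/(-103451 + (-47*(-231) - 141))) - 130130 = (-306898 + 1/(-103451 + (10857 - 141))) - 130130 = (-306898 + 1/(-103451 + 10716)) - 130130 = (-306898 + 1/(-92735)) - 130130 = (-306898 - 1/92735) - 130130 = -28460186031/92735 - 130130 = -40527791581/92735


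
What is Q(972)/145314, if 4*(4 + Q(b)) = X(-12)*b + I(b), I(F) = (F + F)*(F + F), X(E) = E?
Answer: 470932/72657 ≈ 6.4816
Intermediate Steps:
I(F) = 4*F² (I(F) = (2*F)*(2*F) = 4*F²)
Q(b) = -4 + b² - 3*b (Q(b) = -4 + (-12*b + 4*b²)/4 = -4 + (b² - 3*b) = -4 + b² - 3*b)
Q(972)/145314 = (-4 + 972² - 3*972)/145314 = (-4 + 944784 - 2916)*(1/145314) = 941864*(1/145314) = 470932/72657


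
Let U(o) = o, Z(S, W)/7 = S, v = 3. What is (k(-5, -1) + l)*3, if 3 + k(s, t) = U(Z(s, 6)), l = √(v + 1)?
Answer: -108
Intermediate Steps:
Z(S, W) = 7*S
l = 2 (l = √(3 + 1) = √4 = 2)
k(s, t) = -3 + 7*s
(k(-5, -1) + l)*3 = ((-3 + 7*(-5)) + 2)*3 = ((-3 - 35) + 2)*3 = (-38 + 2)*3 = -36*3 = -108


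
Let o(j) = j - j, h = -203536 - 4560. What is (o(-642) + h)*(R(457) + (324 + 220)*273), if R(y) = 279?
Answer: -30962811936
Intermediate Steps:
h = -208096
o(j) = 0
(o(-642) + h)*(R(457) + (324 + 220)*273) = (0 - 208096)*(279 + (324 + 220)*273) = -208096*(279 + 544*273) = -208096*(279 + 148512) = -208096*148791 = -30962811936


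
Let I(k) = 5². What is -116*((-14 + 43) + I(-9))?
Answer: -6264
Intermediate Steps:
I(k) = 25
-116*((-14 + 43) + I(-9)) = -116*((-14 + 43) + 25) = -116*(29 + 25) = -116*54 = -6264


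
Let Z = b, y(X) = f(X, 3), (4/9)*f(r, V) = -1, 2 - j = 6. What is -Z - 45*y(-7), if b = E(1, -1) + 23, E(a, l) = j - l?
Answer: 325/4 ≈ 81.250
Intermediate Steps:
j = -4 (j = 2 - 1*6 = 2 - 6 = -4)
f(r, V) = -9/4 (f(r, V) = (9/4)*(-1) = -9/4)
y(X) = -9/4
E(a, l) = -4 - l
b = 20 (b = (-4 - 1*(-1)) + 23 = (-4 + 1) + 23 = -3 + 23 = 20)
Z = 20
-Z - 45*y(-7) = -1*20 - 45*(-9/4) = -20 + 405/4 = 325/4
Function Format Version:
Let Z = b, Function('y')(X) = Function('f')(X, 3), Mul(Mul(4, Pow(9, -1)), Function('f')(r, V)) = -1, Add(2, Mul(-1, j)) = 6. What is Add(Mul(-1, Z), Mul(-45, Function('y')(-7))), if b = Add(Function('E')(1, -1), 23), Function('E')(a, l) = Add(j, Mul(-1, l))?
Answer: Rational(325, 4) ≈ 81.250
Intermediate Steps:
j = -4 (j = Add(2, Mul(-1, 6)) = Add(2, -6) = -4)
Function('f')(r, V) = Rational(-9, 4) (Function('f')(r, V) = Mul(Rational(9, 4), -1) = Rational(-9, 4))
Function('y')(X) = Rational(-9, 4)
Function('E')(a, l) = Add(-4, Mul(-1, l))
b = 20 (b = Add(Add(-4, Mul(-1, -1)), 23) = Add(Add(-4, 1), 23) = Add(-3, 23) = 20)
Z = 20
Add(Mul(-1, Z), Mul(-45, Function('y')(-7))) = Add(Mul(-1, 20), Mul(-45, Rational(-9, 4))) = Add(-20, Rational(405, 4)) = Rational(325, 4)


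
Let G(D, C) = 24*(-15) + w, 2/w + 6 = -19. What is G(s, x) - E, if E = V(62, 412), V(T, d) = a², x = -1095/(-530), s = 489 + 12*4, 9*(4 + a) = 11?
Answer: -744787/2025 ≈ -367.80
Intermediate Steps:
a = -25/9 (a = -4 + (⅑)*11 = -4 + 11/9 = -25/9 ≈ -2.7778)
s = 537 (s = 489 + 48 = 537)
w = -2/25 (w = 2/(-6 - 19) = 2/(-25) = 2*(-1/25) = -2/25 ≈ -0.080000)
x = 219/106 (x = -1095*(-1/530) = 219/106 ≈ 2.0660)
G(D, C) = -9002/25 (G(D, C) = 24*(-15) - 2/25 = -360 - 2/25 = -9002/25)
V(T, d) = 625/81 (V(T, d) = (-25/9)² = 625/81)
E = 625/81 ≈ 7.7160
G(s, x) - E = -9002/25 - 1*625/81 = -9002/25 - 625/81 = -744787/2025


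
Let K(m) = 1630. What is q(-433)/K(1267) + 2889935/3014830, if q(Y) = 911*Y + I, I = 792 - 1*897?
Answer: -118484484939/491417290 ≈ -241.11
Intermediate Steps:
I = -105 (I = 792 - 897 = -105)
q(Y) = -105 + 911*Y (q(Y) = 911*Y - 105 = -105 + 911*Y)
q(-433)/K(1267) + 2889935/3014830 = (-105 + 911*(-433))/1630 + 2889935/3014830 = (-105 - 394463)*(1/1630) + 2889935*(1/3014830) = -394568*1/1630 + 577987/602966 = -197284/815 + 577987/602966 = -118484484939/491417290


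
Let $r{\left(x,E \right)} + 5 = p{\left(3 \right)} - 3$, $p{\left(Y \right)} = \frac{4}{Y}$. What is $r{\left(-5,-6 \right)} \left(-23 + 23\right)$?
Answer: $0$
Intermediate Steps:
$r{\left(x,E \right)} = - \frac{20}{3}$ ($r{\left(x,E \right)} = -5 - \left(3 - \frac{4}{3}\right) = -5 + \left(4 \cdot \frac{1}{3} - 3\right) = -5 + \left(\frac{4}{3} - 3\right) = -5 - \frac{5}{3} = - \frac{20}{3}$)
$r{\left(-5,-6 \right)} \left(-23 + 23\right) = - \frac{20 \left(-23 + 23\right)}{3} = \left(- \frac{20}{3}\right) 0 = 0$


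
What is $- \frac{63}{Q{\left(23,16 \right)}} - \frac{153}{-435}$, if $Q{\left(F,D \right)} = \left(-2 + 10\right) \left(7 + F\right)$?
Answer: $\frac{207}{2320} \approx 0.089224$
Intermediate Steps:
$Q{\left(F,D \right)} = 56 + 8 F$ ($Q{\left(F,D \right)} = 8 \left(7 + F\right) = 56 + 8 F$)
$- \frac{63}{Q{\left(23,16 \right)}} - \frac{153}{-435} = - \frac{63}{56 + 8 \cdot 23} - \frac{153}{-435} = - \frac{63}{56 + 184} - - \frac{51}{145} = - \frac{63}{240} + \frac{51}{145} = \left(-63\right) \frac{1}{240} + \frac{51}{145} = - \frac{21}{80} + \frac{51}{145} = \frac{207}{2320}$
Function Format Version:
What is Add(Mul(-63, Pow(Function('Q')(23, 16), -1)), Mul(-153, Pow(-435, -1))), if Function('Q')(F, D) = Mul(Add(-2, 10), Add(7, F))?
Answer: Rational(207, 2320) ≈ 0.089224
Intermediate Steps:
Function('Q')(F, D) = Add(56, Mul(8, F)) (Function('Q')(F, D) = Mul(8, Add(7, F)) = Add(56, Mul(8, F)))
Add(Mul(-63, Pow(Function('Q')(23, 16), -1)), Mul(-153, Pow(-435, -1))) = Add(Mul(-63, Pow(Add(56, Mul(8, 23)), -1)), Mul(-153, Pow(-435, -1))) = Add(Mul(-63, Pow(Add(56, 184), -1)), Mul(-153, Rational(-1, 435))) = Add(Mul(-63, Pow(240, -1)), Rational(51, 145)) = Add(Mul(-63, Rational(1, 240)), Rational(51, 145)) = Add(Rational(-21, 80), Rational(51, 145)) = Rational(207, 2320)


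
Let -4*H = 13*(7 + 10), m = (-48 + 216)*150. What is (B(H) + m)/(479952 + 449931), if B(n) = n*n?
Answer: 452041/14878128 ≈ 0.030383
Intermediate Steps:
m = 25200 (m = 168*150 = 25200)
H = -221/4 (H = -13*(7 + 10)/4 = -13*17/4 = -¼*221 = -221/4 ≈ -55.250)
B(n) = n²
(B(H) + m)/(479952 + 449931) = ((-221/4)² + 25200)/(479952 + 449931) = (48841/16 + 25200)/929883 = (452041/16)*(1/929883) = 452041/14878128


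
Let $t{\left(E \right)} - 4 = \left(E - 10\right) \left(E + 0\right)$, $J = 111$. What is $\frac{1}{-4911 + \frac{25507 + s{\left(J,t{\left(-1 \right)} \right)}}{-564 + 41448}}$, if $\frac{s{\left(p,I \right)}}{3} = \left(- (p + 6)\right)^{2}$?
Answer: $- \frac{20442}{100357375} \approx -0.00020369$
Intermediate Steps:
$t{\left(E \right)} = 4 + E \left(-10 + E\right)$ ($t{\left(E \right)} = 4 + \left(E - 10\right) \left(E + 0\right) = 4 + \left(-10 + E\right) E = 4 + E \left(-10 + E\right)$)
$s{\left(p,I \right)} = 3 \left(-6 - p\right)^{2}$ ($s{\left(p,I \right)} = 3 \left(- (p + 6)\right)^{2} = 3 \left(- (6 + p)\right)^{2} = 3 \left(-6 - p\right)^{2}$)
$\frac{1}{-4911 + \frac{25507 + s{\left(J,t{\left(-1 \right)} \right)}}{-564 + 41448}} = \frac{1}{-4911 + \frac{25507 + 3 \left(6 + 111\right)^{2}}{-564 + 41448}} = \frac{1}{-4911 + \frac{25507 + 3 \cdot 117^{2}}{40884}} = \frac{1}{-4911 + \left(25507 + 3 \cdot 13689\right) \frac{1}{40884}} = \frac{1}{-4911 + \left(25507 + 41067\right) \frac{1}{40884}} = \frac{1}{-4911 + 66574 \cdot \frac{1}{40884}} = \frac{1}{-4911 + \frac{33287}{20442}} = \frac{1}{- \frac{100357375}{20442}} = - \frac{20442}{100357375}$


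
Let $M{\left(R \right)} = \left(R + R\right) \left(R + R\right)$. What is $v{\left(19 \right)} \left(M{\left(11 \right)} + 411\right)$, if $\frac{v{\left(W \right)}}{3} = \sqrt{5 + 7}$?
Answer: $5370 \sqrt{3} \approx 9301.1$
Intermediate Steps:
$v{\left(W \right)} = 6 \sqrt{3}$ ($v{\left(W \right)} = 3 \sqrt{5 + 7} = 3 \sqrt{12} = 3 \cdot 2 \sqrt{3} = 6 \sqrt{3}$)
$M{\left(R \right)} = 4 R^{2}$ ($M{\left(R \right)} = 2 R 2 R = 4 R^{2}$)
$v{\left(19 \right)} \left(M{\left(11 \right)} + 411\right) = 6 \sqrt{3} \left(4 \cdot 11^{2} + 411\right) = 6 \sqrt{3} \left(4 \cdot 121 + 411\right) = 6 \sqrt{3} \left(484 + 411\right) = 6 \sqrt{3} \cdot 895 = 5370 \sqrt{3}$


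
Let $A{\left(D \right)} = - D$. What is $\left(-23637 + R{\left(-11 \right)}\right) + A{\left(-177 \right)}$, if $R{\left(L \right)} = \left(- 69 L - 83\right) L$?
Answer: $-30896$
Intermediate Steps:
$R{\left(L \right)} = L \left(-83 - 69 L\right)$ ($R{\left(L \right)} = \left(-83 - 69 L\right) L = L \left(-83 - 69 L\right)$)
$\left(-23637 + R{\left(-11 \right)}\right) + A{\left(-177 \right)} = \left(-23637 - - 11 \left(83 + 69 \left(-11\right)\right)\right) - -177 = \left(-23637 - - 11 \left(83 - 759\right)\right) + 177 = \left(-23637 - \left(-11\right) \left(-676\right)\right) + 177 = \left(-23637 - 7436\right) + 177 = -31073 + 177 = -30896$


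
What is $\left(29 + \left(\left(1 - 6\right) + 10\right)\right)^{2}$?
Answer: $1156$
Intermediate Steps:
$\left(29 + \left(\left(1 - 6\right) + 10\right)\right)^{2} = \left(29 + \left(-5 + 10\right)\right)^{2} = \left(29 + 5\right)^{2} = 34^{2} = 1156$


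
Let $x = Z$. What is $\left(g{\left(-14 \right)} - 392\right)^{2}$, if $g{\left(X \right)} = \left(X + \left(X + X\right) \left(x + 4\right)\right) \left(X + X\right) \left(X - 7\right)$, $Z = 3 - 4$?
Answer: $3365856256$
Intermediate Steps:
$Z = -1$ ($Z = 3 - 4 = -1$)
$x = -1$
$g{\left(X \right)} = 14 X^{2} \left(-7 + X\right)$ ($g{\left(X \right)} = \left(X + \left(X + X\right) \left(-1 + 4\right)\right) \left(X + X\right) \left(X - 7\right) = \left(X + 2 X 3\right) 2 X \left(-7 + X\right) = \left(X + 6 X\right) 2 X \left(-7 + X\right) = 7 X 2 X \left(-7 + X\right) = 14 X^{2} \left(-7 + X\right)$)
$\left(g{\left(-14 \right)} - 392\right)^{2} = \left(14 \left(-14\right)^{2} \left(-7 - 14\right) - 392\right)^{2} = \left(14 \cdot 196 \left(-21\right) - 392\right)^{2} = \left(-57624 - 392\right)^{2} = \left(-58016\right)^{2} = 3365856256$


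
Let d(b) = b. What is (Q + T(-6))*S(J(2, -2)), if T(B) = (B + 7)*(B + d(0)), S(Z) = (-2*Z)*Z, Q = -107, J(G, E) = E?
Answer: 904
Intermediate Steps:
S(Z) = -2*Z**2
T(B) = B*(7 + B) (T(B) = (B + 7)*(B + 0) = (7 + B)*B = B*(7 + B))
(Q + T(-6))*S(J(2, -2)) = (-107 - 6*(7 - 6))*(-2*(-2)**2) = (-107 - 6*1)*(-2*4) = (-107 - 6)*(-8) = -113*(-8) = 904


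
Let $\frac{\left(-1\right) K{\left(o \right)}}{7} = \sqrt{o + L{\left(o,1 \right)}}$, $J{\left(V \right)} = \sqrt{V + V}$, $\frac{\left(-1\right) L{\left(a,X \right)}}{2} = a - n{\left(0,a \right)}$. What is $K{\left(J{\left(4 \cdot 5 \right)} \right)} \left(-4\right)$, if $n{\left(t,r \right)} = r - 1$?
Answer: $28 \sqrt{-2 + 2 \sqrt{10}} \approx 58.228$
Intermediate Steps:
$n{\left(t,r \right)} = -1 + r$
$L{\left(a,X \right)} = -2$ ($L{\left(a,X \right)} = - 2 \left(a - \left(-1 + a\right)\right) = \left(-2\right) 1 = -2$)
$J{\left(V \right)} = \sqrt{2} \sqrt{V}$ ($J{\left(V \right)} = \sqrt{2 V} = \sqrt{2} \sqrt{V}$)
$K{\left(o \right)} = - 7 \sqrt{-2 + o}$ ($K{\left(o \right)} = - 7 \sqrt{o - 2} = - 7 \sqrt{-2 + o}$)
$K{\left(J{\left(4 \cdot 5 \right)} \right)} \left(-4\right) = - 7 \sqrt{-2 + \sqrt{2} \sqrt{4 \cdot 5}} \left(-4\right) = - 7 \sqrt{-2 + \sqrt{2} \sqrt{20}} \left(-4\right) = - 7 \sqrt{-2 + \sqrt{2} \cdot 2 \sqrt{5}} \left(-4\right) = - 7 \sqrt{-2 + 2 \sqrt{10}} \left(-4\right) = 28 \sqrt{-2 + 2 \sqrt{10}}$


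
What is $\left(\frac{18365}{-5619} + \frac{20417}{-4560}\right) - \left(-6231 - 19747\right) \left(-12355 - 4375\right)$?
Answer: $- \frac{1237322830754347}{2846960} \approx -4.3461 \cdot 10^{8}$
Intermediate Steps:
$\left(\frac{18365}{-5619} + \frac{20417}{-4560}\right) - \left(-6231 - 19747\right) \left(-12355 - 4375\right) = \left(18365 \left(- \frac{1}{5619}\right) + 20417 \left(- \frac{1}{4560}\right)\right) - \left(-25978\right) \left(-16730\right) = \left(- \frac{18365}{5619} - \frac{20417}{4560}\right) - 434611940 = - \frac{22051947}{2846960} - 434611940 = - \frac{1237322830754347}{2846960}$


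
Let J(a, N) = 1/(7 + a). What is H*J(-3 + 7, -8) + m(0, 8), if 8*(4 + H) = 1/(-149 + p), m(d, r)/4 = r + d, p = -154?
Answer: 843551/26664 ≈ 31.636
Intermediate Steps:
m(d, r) = 4*d + 4*r (m(d, r) = 4*(r + d) = 4*(d + r) = 4*d + 4*r)
H = -9697/2424 (H = -4 + 1/(8*(-149 - 154)) = -4 + (⅛)/(-303) = -4 + (⅛)*(-1/303) = -4 - 1/2424 = -9697/2424 ≈ -4.0004)
H*J(-3 + 7, -8) + m(0, 8) = -9697/(2424*(7 + (-3 + 7))) + (4*0 + 4*8) = -9697/(2424*(7 + 4)) + (0 + 32) = -9697/2424/11 + 32 = -9697/2424*1/11 + 32 = -9697/26664 + 32 = 843551/26664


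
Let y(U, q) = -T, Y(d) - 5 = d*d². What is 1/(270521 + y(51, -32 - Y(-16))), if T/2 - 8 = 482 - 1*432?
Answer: 1/270405 ≈ 3.6982e-6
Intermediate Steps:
Y(d) = 5 + d³ (Y(d) = 5 + d*d² = 5 + d³)
T = 116 (T = 16 + 2*(482 - 1*432) = 16 + 2*(482 - 432) = 16 + 2*50 = 16 + 100 = 116)
y(U, q) = -116 (y(U, q) = -1*116 = -116)
1/(270521 + y(51, -32 - Y(-16))) = 1/(270521 - 116) = 1/270405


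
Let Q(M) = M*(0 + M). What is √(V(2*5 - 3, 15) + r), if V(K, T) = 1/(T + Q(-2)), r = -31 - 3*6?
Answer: I*√17670/19 ≈ 6.9962*I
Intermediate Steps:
r = -49 (r = -31 - 18 = -49)
Q(M) = M² (Q(M) = M*M = M²)
V(K, T) = 1/(4 + T) (V(K, T) = 1/(T + (-2)²) = 1/(T + 4) = 1/(4 + T))
√(V(2*5 - 3, 15) + r) = √(1/(4 + 15) - 49) = √(1/19 - 49) = √(-930/19) = I*√17670/19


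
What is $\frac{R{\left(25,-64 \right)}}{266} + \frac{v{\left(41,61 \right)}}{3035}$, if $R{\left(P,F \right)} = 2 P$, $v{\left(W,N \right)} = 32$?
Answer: $\frac{80131}{403655} \approx 0.19851$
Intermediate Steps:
$\frac{R{\left(25,-64 \right)}}{266} + \frac{v{\left(41,61 \right)}}{3035} = \frac{2 \cdot 25}{266} + \frac{32}{3035} = 50 \cdot \frac{1}{266} + 32 \cdot \frac{1}{3035} = \frac{25}{133} + \frac{32}{3035} = \frac{80131}{403655}$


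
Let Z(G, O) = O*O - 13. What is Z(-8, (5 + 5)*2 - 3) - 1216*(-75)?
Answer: 91476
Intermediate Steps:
Z(G, O) = -13 + O² (Z(G, O) = O² - 13 = -13 + O²)
Z(-8, (5 + 5)*2 - 3) - 1216*(-75) = (-13 + ((5 + 5)*2 - 3)²) - 1216*(-75) = (-13 + (10*2 - 3)²) + 91200 = (-13 + (20 - 3)²) + 91200 = (-13 + 17²) + 91200 = (-13 + 289) + 91200 = 276 + 91200 = 91476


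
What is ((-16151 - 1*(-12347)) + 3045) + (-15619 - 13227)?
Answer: -29605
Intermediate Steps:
((-16151 - 1*(-12347)) + 3045) + (-15619 - 13227) = ((-16151 + 12347) + 3045) - 28846 = (-3804 + 3045) - 28846 = -759 - 28846 = -29605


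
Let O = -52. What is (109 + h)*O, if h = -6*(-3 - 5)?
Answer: -8164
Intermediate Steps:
h = 48 (h = -6*(-8) = 48)
(109 + h)*O = (109 + 48)*(-52) = 157*(-52) = -8164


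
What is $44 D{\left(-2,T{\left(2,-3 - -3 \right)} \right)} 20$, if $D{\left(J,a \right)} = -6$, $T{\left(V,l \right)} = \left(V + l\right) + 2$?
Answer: $-5280$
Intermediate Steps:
$T{\left(V,l \right)} = 2 + V + l$
$44 D{\left(-2,T{\left(2,-3 - -3 \right)} \right)} 20 = 44 \left(-6\right) 20 = \left(-264\right) 20 = -5280$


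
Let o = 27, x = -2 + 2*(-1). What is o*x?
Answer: -108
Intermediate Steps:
x = -4 (x = -2 - 2 = -4)
o*x = 27*(-4) = -108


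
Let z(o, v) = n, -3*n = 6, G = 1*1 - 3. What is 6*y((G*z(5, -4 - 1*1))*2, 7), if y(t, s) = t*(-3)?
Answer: -144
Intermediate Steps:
G = -2 (G = 1 - 3 = -2)
n = -2 (n = -⅓*6 = -2)
z(o, v) = -2
y(t, s) = -3*t
6*y((G*z(5, -4 - 1*1))*2, 7) = 6*(-3*(-2*(-2))*2) = 6*(-12*2) = 6*(-3*8) = 6*(-24) = -144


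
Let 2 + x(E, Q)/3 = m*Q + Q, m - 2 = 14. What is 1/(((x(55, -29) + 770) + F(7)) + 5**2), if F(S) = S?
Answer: -1/683 ≈ -0.0014641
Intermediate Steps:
m = 16 (m = 2 + 14 = 16)
x(E, Q) = -6 + 51*Q (x(E, Q) = -6 + 3*(16*Q + Q) = -6 + 3*(17*Q) = -6 + 51*Q)
1/(((x(55, -29) + 770) + F(7)) + 5**2) = 1/((((-6 + 51*(-29)) + 770) + 7) + 5**2) = 1/((((-6 - 1479) + 770) + 7) + 25) = 1/(((-1485 + 770) + 7) + 25) = 1/((-715 + 7) + 25) = 1/(-708 + 25) = 1/(-683) = -1/683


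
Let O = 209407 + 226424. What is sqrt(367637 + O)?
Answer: 2*sqrt(200867) ≈ 896.36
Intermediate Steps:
O = 435831
sqrt(367637 + O) = sqrt(367637 + 435831) = sqrt(803468) = 2*sqrt(200867)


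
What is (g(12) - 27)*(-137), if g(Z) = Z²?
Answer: -16029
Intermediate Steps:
(g(12) - 27)*(-137) = (12² - 27)*(-137) = (144 - 27)*(-137) = 117*(-137) = -16029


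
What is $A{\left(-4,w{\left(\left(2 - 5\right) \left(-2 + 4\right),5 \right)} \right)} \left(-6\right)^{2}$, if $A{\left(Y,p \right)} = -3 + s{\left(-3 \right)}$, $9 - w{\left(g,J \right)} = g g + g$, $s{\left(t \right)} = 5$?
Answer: $72$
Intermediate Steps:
$w{\left(g,J \right)} = 9 - g - g^{2}$ ($w{\left(g,J \right)} = 9 - \left(g g + g\right) = 9 - \left(g^{2} + g\right) = 9 - \left(g + g^{2}\right) = 9 - g - g^{2}$)
$A{\left(Y,p \right)} = 2$ ($A{\left(Y,p \right)} = -3 + 5 = 2$)
$A{\left(-4,w{\left(\left(2 - 5\right) \left(-2 + 4\right),5 \right)} \right)} \left(-6\right)^{2} = 2 \left(-6\right)^{2} = 2 \cdot 36 = 72$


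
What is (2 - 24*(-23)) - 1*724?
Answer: -170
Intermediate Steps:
(2 - 24*(-23)) - 1*724 = (2 + 552) - 724 = 554 - 724 = -170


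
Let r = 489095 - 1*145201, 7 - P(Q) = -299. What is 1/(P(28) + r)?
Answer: 1/344200 ≈ 2.9053e-6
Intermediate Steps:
P(Q) = 306 (P(Q) = 7 - 1*(-299) = 7 + 299 = 306)
r = 343894 (r = 489095 - 145201 = 343894)
1/(P(28) + r) = 1/(306 + 343894) = 1/344200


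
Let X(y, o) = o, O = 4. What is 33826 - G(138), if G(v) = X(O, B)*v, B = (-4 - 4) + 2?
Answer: 34654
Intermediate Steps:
B = -6 (B = -8 + 2 = -6)
G(v) = -6*v
33826 - G(138) = 33826 - (-6)*138 = 33826 - 1*(-828) = 33826 + 828 = 34654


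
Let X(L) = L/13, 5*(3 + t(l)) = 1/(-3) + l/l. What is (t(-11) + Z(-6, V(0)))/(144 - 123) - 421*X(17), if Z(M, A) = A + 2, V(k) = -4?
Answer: -2255404/4095 ≈ -550.77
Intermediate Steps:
t(l) = -43/15 (t(l) = -3 + (1/(-3) + l/l)/5 = -3 + (1*(-⅓) + 1)/5 = -3 + (-⅓ + 1)/5 = -3 + (⅕)*(⅔) = -3 + 2/15 = -43/15)
Z(M, A) = 2 + A
X(L) = L/13 (X(L) = L*(1/13) = L/13)
(t(-11) + Z(-6, V(0)))/(144 - 123) - 421*X(17) = (-43/15 + (2 - 4))/(144 - 123) - 421*17/13 = (-43/15 - 2)/21 - 421*17/13 = -73/15*1/21 - 7157/13 = -73/315 - 7157/13 = -2255404/4095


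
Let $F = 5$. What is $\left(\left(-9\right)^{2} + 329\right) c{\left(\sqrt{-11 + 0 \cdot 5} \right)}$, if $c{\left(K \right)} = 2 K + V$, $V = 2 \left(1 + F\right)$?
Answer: $4920 + 820 i \sqrt{11} \approx 4920.0 + 2719.6 i$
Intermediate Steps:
$V = 12$ ($V = 2 \left(1 + 5\right) = 2 \cdot 6 = 12$)
$c{\left(K \right)} = 12 + 2 K$ ($c{\left(K \right)} = 2 K + 12 = 12 + 2 K$)
$\left(\left(-9\right)^{2} + 329\right) c{\left(\sqrt{-11 + 0 \cdot 5} \right)} = \left(\left(-9\right)^{2} + 329\right) \left(12 + 2 \sqrt{-11 + 0 \cdot 5}\right) = \left(81 + 329\right) \left(12 + 2 \sqrt{-11 + 0}\right) = 410 \left(12 + 2 \sqrt{-11}\right) = 410 \left(12 + 2 i \sqrt{11}\right) = 4920 + 820 i \sqrt{11}$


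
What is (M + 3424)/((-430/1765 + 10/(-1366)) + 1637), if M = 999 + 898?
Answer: 1282887779/394618560 ≈ 3.2510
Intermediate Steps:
M = 1897
(M + 3424)/((-430/1765 + 10/(-1366)) + 1637) = (1897 + 3424)/((-430/1765 + 10/(-1366)) + 1637) = 5321/((-430*1/1765 + 10*(-1/1366)) + 1637) = 5321/((-86/353 - 5/683) + 1637) = 5321/(-60503/241099 + 1637) = 5321/(394618560/241099) = 5321*(241099/394618560) = 1282887779/394618560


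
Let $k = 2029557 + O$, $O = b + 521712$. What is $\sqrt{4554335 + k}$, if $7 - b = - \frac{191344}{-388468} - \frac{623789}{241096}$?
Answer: $\frac{\sqrt{973894900333881274981518922}}{11707260116} \approx 2665.6$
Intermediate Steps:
$b = \frac{212949089681}{23414520232}$ ($b = 7 - \left(- \frac{191344}{-388468} - \frac{623789}{241096}\right) = 7 - \left(\left(-191344\right) \left(- \frac{1}{388468}\right) - \frac{623789}{241096}\right) = 7 - \left(\frac{47836}{97117} - \frac{623789}{241096}\right) = 7 - - \frac{49047448057}{23414520232} = 7 + \frac{49047448057}{23414520232} = \frac{212949089681}{23414520232} \approx 9.0947$)
$O = \frac{12215849128366865}{23414520232}$ ($O = \frac{212949089681}{23414520232} + 521712 = \frac{12215849128366865}{23414520232} \approx 5.2172 \cdot 10^{5}$)
$k = \frac{59736952566864089}{23414520232}$ ($k = 2029557 + \frac{12215849128366865}{23414520232} = \frac{59736952566864089}{23414520232} \approx 2.5513 \cdot 10^{6}$)
$\sqrt{4554335 + k} = \sqrt{4554335 + \frac{59736952566864089}{23414520232}} = \sqrt{\frac{166374521567669809}{23414520232}} = \frac{\sqrt{973894900333881274981518922}}{11707260116}$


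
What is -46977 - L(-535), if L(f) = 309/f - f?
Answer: -25418611/535 ≈ -47511.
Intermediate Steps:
L(f) = -f + 309/f
-46977 - L(-535) = -46977 - (-1*(-535) + 309/(-535)) = -46977 - (535 + 309*(-1/535)) = -46977 - (535 - 309/535) = -46977 - 1*285916/535 = -46977 - 285916/535 = -25418611/535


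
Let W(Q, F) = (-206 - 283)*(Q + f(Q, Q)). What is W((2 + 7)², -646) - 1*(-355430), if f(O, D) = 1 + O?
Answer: 275723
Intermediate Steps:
W(Q, F) = -489 - 978*Q (W(Q, F) = (-206 - 283)*(Q + (1 + Q)) = -489*(1 + 2*Q) = -489 - 978*Q)
W((2 + 7)², -646) - 1*(-355430) = (-489 - 978*(2 + 7)²) - 1*(-355430) = (-489 - 978*9²) + 355430 = (-489 - 978*81) + 355430 = (-489 - 79218) + 355430 = -79707 + 355430 = 275723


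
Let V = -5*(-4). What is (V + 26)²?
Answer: 2116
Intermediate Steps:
V = 20
(V + 26)² = (20 + 26)² = 46² = 2116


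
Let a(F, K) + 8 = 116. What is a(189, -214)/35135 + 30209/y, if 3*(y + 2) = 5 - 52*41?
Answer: -1061316427/24980985 ≈ -42.485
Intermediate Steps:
a(F, K) = 108 (a(F, K) = -8 + 116 = 108)
y = -711 (y = -2 + (5 - 52*41)/3 = -2 + (5 - 2132)/3 = -2 + (⅓)*(-2127) = -2 - 709 = -711)
a(189, -214)/35135 + 30209/y = 108/35135 + 30209/(-711) = 108*(1/35135) + 30209*(-1/711) = 108/35135 - 30209/711 = -1061316427/24980985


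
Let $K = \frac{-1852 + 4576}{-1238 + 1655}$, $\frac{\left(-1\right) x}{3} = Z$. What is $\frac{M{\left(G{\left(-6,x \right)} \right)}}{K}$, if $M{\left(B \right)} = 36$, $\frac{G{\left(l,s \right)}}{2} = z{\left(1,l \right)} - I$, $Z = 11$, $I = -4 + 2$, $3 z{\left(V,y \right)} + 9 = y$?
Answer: $\frac{1251}{227} \approx 5.511$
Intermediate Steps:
$z{\left(V,y \right)} = -3 + \frac{y}{3}$
$I = -2$
$x = -33$ ($x = \left(-3\right) 11 = -33$)
$K = \frac{908}{139}$ ($K = \frac{2724}{417} = 2724 \cdot \frac{1}{417} = \frac{908}{139} \approx 6.5324$)
$G{\left(l,s \right)} = -2 + \frac{2 l}{3}$ ($G{\left(l,s \right)} = 2 \left(\left(-3 + \frac{l}{3}\right) - -2\right) = 2 \left(\left(-3 + \frac{l}{3}\right) + 2\right) = 2 \left(-1 + \frac{l}{3}\right) = -2 + \frac{2 l}{3}$)
$\frac{M{\left(G{\left(-6,x \right)} \right)}}{K} = \frac{36}{\frac{908}{139}} = 36 \cdot \frac{139}{908} = \frac{1251}{227}$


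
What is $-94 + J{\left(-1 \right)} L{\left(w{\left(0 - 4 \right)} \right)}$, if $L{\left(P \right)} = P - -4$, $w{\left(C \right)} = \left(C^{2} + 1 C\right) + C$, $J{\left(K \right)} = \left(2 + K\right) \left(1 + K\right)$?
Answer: $-94$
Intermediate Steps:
$J{\left(K \right)} = \left(1 + K\right) \left(2 + K\right)$
$w{\left(C \right)} = C^{2} + 2 C$ ($w{\left(C \right)} = \left(C^{2} + C\right) + C = \left(C + C^{2}\right) + C = C^{2} + 2 C$)
$L{\left(P \right)} = 4 + P$ ($L{\left(P \right)} = P + 4 = 4 + P$)
$-94 + J{\left(-1 \right)} L{\left(w{\left(0 - 4 \right)} \right)} = -94 + \left(2 + \left(-1\right)^{2} + 3 \left(-1\right)\right) \left(4 + \left(0 - 4\right) \left(2 + \left(0 - 4\right)\right)\right) = -94 + \left(2 + 1 - 3\right) \left(4 + \left(0 - 4\right) \left(2 + \left(0 - 4\right)\right)\right) = -94 + 0 \left(4 - 4 \left(2 - 4\right)\right) = -94 + 0 \left(4 - -8\right) = -94 + 0 \left(4 + 8\right) = -94 + 0 \cdot 12 = -94 + 0 = -94$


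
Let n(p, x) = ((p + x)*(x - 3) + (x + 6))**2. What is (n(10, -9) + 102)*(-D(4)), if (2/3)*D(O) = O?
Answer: -1962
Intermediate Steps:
D(O) = 3*O/2
n(p, x) = (6 + x + (-3 + x)*(p + x))**2 (n(p, x) = ((p + x)*(-3 + x) + (6 + x))**2 = ((-3 + x)*(p + x) + (6 + x))**2 = (6 + x + (-3 + x)*(p + x))**2)
(n(10, -9) + 102)*(-D(4)) = ((6 + (-9)**2 - 3*10 - 2*(-9) + 10*(-9))**2 + 102)*(-3*4/2) = ((6 + 81 - 30 + 18 - 90)**2 + 102)*(-1*6) = ((-15)**2 + 102)*(-6) = (225 + 102)*(-6) = 327*(-6) = -1962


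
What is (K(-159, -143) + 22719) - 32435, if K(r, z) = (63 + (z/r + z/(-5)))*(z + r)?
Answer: -29932394/795 ≈ -37651.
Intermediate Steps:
K(r, z) = (r + z)*(63 - z/5 + z/r) (K(r, z) = (63 + (z/r + z*(-1/5)))*(r + z) = (63 + (z/r - z/5))*(r + z) = (63 + (-z/5 + z/r))*(r + z) = (63 - z/5 + z/r)*(r + z) = (r + z)*(63 - z/5 + z/r))
(K(-159, -143) + 22719) - 32435 = (((-143)**2 - 1/5*(-159)*((-143)**2 - 320*(-143) - 315*(-159) - 159*(-143)))/(-159) + 22719) - 32435 = (-(20449 - 1/5*(-159)*(20449 + 45760 + 50085 + 22737))/159 + 22719) - 32435 = (-(20449 - 1/5*(-159)*139031)/159 + 22719) - 32435 = (-(20449 + 22105929/5)/159 + 22719) - 32435 = (-1/159*22208174/5 + 22719) - 32435 = (-22208174/795 + 22719) - 32435 = -4146569/795 - 32435 = -29932394/795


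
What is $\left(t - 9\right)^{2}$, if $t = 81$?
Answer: $5184$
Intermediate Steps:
$\left(t - 9\right)^{2} = \left(81 - 9\right)^{2} = 72^{2} = 5184$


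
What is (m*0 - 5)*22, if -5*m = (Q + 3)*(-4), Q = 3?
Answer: -110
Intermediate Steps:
m = 24/5 (m = -(3 + 3)*(-4)/5 = -6*(-4)/5 = -⅕*(-24) = 24/5 ≈ 4.8000)
(m*0 - 5)*22 = ((24/5)*0 - 5)*22 = (0 - 5)*22 = -5*22 = -110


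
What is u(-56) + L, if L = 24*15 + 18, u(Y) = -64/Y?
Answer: 2654/7 ≈ 379.14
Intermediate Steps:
L = 378 (L = 360 + 18 = 378)
u(-56) + L = -64/(-56) + 378 = -64*(-1/56) + 378 = 8/7 + 378 = 2654/7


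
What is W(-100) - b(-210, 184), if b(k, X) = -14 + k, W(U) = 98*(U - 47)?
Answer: -14182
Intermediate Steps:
W(U) = -4606 + 98*U (W(U) = 98*(-47 + U) = -4606 + 98*U)
W(-100) - b(-210, 184) = (-4606 + 98*(-100)) - (-14 - 210) = (-4606 - 9800) - 1*(-224) = -14406 + 224 = -14182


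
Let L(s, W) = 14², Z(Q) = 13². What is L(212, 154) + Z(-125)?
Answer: 365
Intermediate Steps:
Z(Q) = 169
L(s, W) = 196
L(212, 154) + Z(-125) = 196 + 169 = 365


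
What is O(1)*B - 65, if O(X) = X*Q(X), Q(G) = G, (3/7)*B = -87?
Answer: -268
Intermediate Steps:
B = -203 (B = (7/3)*(-87) = -203)
O(X) = X**2 (O(X) = X*X = X**2)
O(1)*B - 65 = 1**2*(-203) - 65 = 1*(-203) - 65 = -203 - 65 = -268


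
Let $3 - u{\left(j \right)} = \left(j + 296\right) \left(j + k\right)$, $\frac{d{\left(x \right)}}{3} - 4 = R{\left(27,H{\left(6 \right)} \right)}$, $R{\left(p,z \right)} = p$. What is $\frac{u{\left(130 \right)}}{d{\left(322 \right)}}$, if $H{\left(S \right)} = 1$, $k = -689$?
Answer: $\frac{79379}{31} \approx 2560.6$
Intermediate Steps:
$d{\left(x \right)} = 93$ ($d{\left(x \right)} = 12 + 3 \cdot 27 = 12 + 81 = 93$)
$u{\left(j \right)} = 3 - \left(-689 + j\right) \left(296 + j\right)$ ($u{\left(j \right)} = 3 - \left(j + 296\right) \left(j - 689\right) = 3 - \left(296 + j\right) \left(-689 + j\right) = 3 - \left(-689 + j\right) \left(296 + j\right)$)
$\frac{u{\left(130 \right)}}{d{\left(322 \right)}} = \frac{203947 - 130^{2} + 393 \cdot 130}{93} = \left(203947 - 16900 + 51090\right) \frac{1}{93} = 238137 \cdot \frac{1}{93} = \frac{79379}{31}$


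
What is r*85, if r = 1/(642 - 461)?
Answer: 85/181 ≈ 0.46961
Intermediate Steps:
r = 1/181 ≈ 0.0055249
r*85 = (1/181)*85 = 85/181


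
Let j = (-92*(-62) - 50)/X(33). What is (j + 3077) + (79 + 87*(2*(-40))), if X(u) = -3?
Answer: -17066/3 ≈ -5688.7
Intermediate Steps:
j = -5654/3 (j = (-92*(-62) - 50)/(-3) = (5704 - 50)*(-1/3) = 5654*(-1/3) = -5654/3 ≈ -1884.7)
(j + 3077) + (79 + 87*(2*(-40))) = (-5654/3 + 3077) + (79 + 87*(2*(-40))) = 3577/3 + (79 + 87*(-80)) = 3577/3 + (79 - 6960) = 3577/3 - 6881 = -17066/3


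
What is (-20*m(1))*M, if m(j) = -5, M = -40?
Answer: -4000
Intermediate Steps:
(-20*m(1))*M = -20*(-5)*(-40) = 100*(-40) = -4000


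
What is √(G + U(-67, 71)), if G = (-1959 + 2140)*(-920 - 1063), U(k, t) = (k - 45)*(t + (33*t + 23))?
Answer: I*√631867 ≈ 794.9*I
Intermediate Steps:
U(k, t) = (-45 + k)*(23 + 34*t) (U(k, t) = (-45 + k)*(t + (23 + 33*t)) = (-45 + k)*(23 + 34*t))
G = -358923 (G = 181*(-1983) = -358923)
√(G + U(-67, 71)) = √(-358923 + (-1035 - 1530*71 + 23*(-67) + 34*(-67)*71)) = √(-358923 + (-1035 - 108630 - 1541 - 161738)) = √(-358923 - 272944) = √(-631867) = I*√631867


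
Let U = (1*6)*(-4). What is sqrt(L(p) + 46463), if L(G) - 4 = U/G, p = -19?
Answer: sqrt(16775043)/19 ≈ 215.56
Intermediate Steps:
U = -24 (U = 6*(-4) = -24)
L(G) = 4 - 24/G
sqrt(L(p) + 46463) = sqrt((4 - 24/(-19)) + 46463) = sqrt((4 - 24*(-1/19)) + 46463) = sqrt((4 + 24/19) + 46463) = sqrt(100/19 + 46463) = sqrt(882897/19) = sqrt(16775043)/19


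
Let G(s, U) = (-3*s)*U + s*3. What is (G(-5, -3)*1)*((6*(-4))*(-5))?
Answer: -7200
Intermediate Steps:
G(s, U) = 3*s - 3*U*s (G(s, U) = -3*U*s + 3*s = 3*s - 3*U*s)
(G(-5, -3)*1)*((6*(-4))*(-5)) = ((3*(-5)*(1 - 1*(-3)))*1)*((6*(-4))*(-5)) = ((3*(-5)*(1 + 3))*1)*(-24*(-5)) = ((3*(-5)*4)*1)*120 = -60*1*120 = -60*120 = -7200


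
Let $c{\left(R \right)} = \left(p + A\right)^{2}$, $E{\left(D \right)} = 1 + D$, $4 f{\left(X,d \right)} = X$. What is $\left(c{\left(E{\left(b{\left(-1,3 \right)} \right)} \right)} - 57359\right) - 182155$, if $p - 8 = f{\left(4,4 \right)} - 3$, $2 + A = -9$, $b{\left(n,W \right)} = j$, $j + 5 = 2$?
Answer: $-239489$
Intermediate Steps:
$j = -3$ ($j = -5 + 2 = -3$)
$b{\left(n,W \right)} = -3$
$f{\left(X,d \right)} = \frac{X}{4}$
$A = -11$ ($A = -2 - 9 = -11$)
$p = 6$ ($p = 8 + \left(\frac{1}{4} \cdot 4 - 3\right) = 8 + \left(1 - 3\right) = 8 - 2 = 6$)
$c{\left(R \right)} = 25$ ($c{\left(R \right)} = \left(6 - 11\right)^{2} = \left(-5\right)^{2} = 25$)
$\left(c{\left(E{\left(b{\left(-1,3 \right)} \right)} \right)} - 57359\right) - 182155 = \left(25 - 57359\right) - 182155 = -57334 - 182155 = -239489$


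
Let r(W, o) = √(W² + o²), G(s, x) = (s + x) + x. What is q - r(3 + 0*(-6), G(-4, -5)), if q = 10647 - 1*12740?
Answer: -2093 - √205 ≈ -2107.3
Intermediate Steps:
G(s, x) = s + 2*x
q = -2093 (q = 10647 - 12740 = -2093)
q - r(3 + 0*(-6), G(-4, -5)) = -2093 - √((3 + 0*(-6))² + (-4 + 2*(-5))²) = -2093 - √((3 + 0)² + (-4 - 10)²) = -2093 - √(3² + (-14)²) = -2093 - √(9 + 196) = -2093 - √205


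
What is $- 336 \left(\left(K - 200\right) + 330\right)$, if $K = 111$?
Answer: $-80976$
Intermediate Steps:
$- 336 \left(\left(K - 200\right) + 330\right) = - 336 \left(\left(111 - 200\right) + 330\right) = - 336 \left(-89 + 330\right) = \left(-336\right) 241 = -80976$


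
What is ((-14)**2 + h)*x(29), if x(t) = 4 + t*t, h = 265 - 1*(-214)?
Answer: 570375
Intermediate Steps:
h = 479 (h = 265 + 214 = 479)
x(t) = 4 + t**2
((-14)**2 + h)*x(29) = ((-14)**2 + 479)*(4 + 29**2) = (196 + 479)*(4 + 841) = 675*845 = 570375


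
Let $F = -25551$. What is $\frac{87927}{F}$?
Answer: $- \frac{29309}{8517} \approx -3.4412$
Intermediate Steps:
$\frac{87927}{F} = \frac{87927}{-25551} = 87927 \left(- \frac{1}{25551}\right) = - \frac{29309}{8517}$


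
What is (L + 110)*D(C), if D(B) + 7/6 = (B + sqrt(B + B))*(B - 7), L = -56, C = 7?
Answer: -63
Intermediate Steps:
D(B) = -7/6 + (-7 + B)*(B + sqrt(2)*sqrt(B)) (D(B) = -7/6 + (B + sqrt(B + B))*(B - 7) = -7/6 + (B + sqrt(2*B))*(-7 + B) = -7/6 + (B + sqrt(2)*sqrt(B))*(-7 + B) = -7/6 + (-7 + B)*(B + sqrt(2)*sqrt(B)))
(L + 110)*D(C) = (-56 + 110)*(-7/6 + 7**2 - 7*7 + sqrt(2)*7**(3/2) - 7*sqrt(2)*sqrt(7)) = 54*(-7/6 + 49 - 49 + sqrt(2)*(7*sqrt(7)) - 7*sqrt(14)) = 54*(-7/6 + 49 - 49 + 7*sqrt(14) - 7*sqrt(14)) = 54*(-7/6) = -63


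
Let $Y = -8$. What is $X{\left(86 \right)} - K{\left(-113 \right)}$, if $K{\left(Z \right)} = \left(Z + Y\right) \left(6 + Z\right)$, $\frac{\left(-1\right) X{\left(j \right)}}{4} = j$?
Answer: $-13291$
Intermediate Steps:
$X{\left(j \right)} = - 4 j$
$K{\left(Z \right)} = \left(-8 + Z\right) \left(6 + Z\right)$ ($K{\left(Z \right)} = \left(Z - 8\right) \left(6 + Z\right) = \left(-8 + Z\right) \left(6 + Z\right)$)
$X{\left(86 \right)} - K{\left(-113 \right)} = \left(-4\right) 86 - \left(-48 + \left(-113\right)^{2} - -226\right) = -344 - \left(-48 + 12769 + 226\right) = -344 - 12947 = -13291$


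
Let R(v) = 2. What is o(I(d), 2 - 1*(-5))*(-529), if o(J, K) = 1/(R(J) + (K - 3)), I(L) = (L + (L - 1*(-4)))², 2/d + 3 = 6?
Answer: -529/6 ≈ -88.167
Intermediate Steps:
d = ⅔ (d = 2/(-3 + 6) = 2/3 = 2*(⅓) = ⅔ ≈ 0.66667)
I(L) = (4 + 2*L)² (I(L) = (L + (L + 4))² = (L + (4 + L))² = (4 + 2*L)²)
o(J, K) = 1/(-1 + K) (o(J, K) = 1/(2 + (K - 3)) = 1/(2 + (-3 + K)) = 1/(-1 + K))
o(I(d), 2 - 1*(-5))*(-529) = -529/(-1 + (2 - 1*(-5))) = -529/(-1 + (2 + 5)) = -529/(-1 + 7) = -529/6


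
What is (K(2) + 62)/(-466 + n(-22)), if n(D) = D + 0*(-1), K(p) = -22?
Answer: -5/61 ≈ -0.081967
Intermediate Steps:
n(D) = D (n(D) = D + 0 = D)
(K(2) + 62)/(-466 + n(-22)) = (-22 + 62)/(-466 - 22) = 40/(-488) = 40*(-1/488) = -5/61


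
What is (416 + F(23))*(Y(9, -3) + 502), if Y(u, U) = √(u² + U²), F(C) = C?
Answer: 220378 + 1317*√10 ≈ 2.2454e+5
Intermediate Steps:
Y(u, U) = √(U² + u²)
(416 + F(23))*(Y(9, -3) + 502) = (416 + 23)*(√((-3)² + 9²) + 502) = 439*(√(9 + 81) + 502) = 439*(√90 + 502) = 439*(3*√10 + 502) = 439*(502 + 3*√10) = 220378 + 1317*√10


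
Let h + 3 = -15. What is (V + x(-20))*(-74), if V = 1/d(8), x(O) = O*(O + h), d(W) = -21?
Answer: -1180966/21 ≈ -56237.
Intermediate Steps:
h = -18 (h = -3 - 15 = -18)
x(O) = O*(-18 + O) (x(O) = O*(O - 18) = O*(-18 + O))
V = -1/21 (V = 1/(-21) = -1/21 ≈ -0.047619)
(V + x(-20))*(-74) = (-1/21 - 20*(-18 - 20))*(-74) = (-1/21 - 20*(-38))*(-74) = (-1/21 + 760)*(-74) = (15959/21)*(-74) = -1180966/21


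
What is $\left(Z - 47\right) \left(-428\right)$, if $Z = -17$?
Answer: $27392$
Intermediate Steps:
$\left(Z - 47\right) \left(-428\right) = \left(-17 - 47\right) \left(-428\right) = \left(-64\right) \left(-428\right) = 27392$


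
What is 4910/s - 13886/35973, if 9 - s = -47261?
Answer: -47976379/170044371 ≈ -0.28214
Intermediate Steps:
s = 47270 (s = 9 - 1*(-47261) = 9 + 47261 = 47270)
4910/s - 13886/35973 = 4910/47270 - 13886/35973 = 4910*(1/47270) - 13886*1/35973 = 491/4727 - 13886/35973 = -47976379/170044371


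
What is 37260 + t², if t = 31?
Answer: 38221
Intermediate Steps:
37260 + t² = 37260 + 31² = 37260 + 961 = 38221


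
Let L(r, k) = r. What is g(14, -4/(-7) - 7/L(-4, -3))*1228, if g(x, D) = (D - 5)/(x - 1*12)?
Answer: -23025/14 ≈ -1644.6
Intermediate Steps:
g(x, D) = (-5 + D)/(-12 + x) (g(x, D) = (-5 + D)/(x - 12) = (-5 + D)/(-12 + x))
g(14, -4/(-7) - 7/L(-4, -3))*1228 = ((-5 + (-4/(-7) - 7/(-4)))/(-12 + 14))*1228 = ((-5 + (-4*(-⅐) - 7*(-¼)))/2)*1228 = ((-5 + (4/7 + 7/4))/2)*1228 = ((-5 + 65/28)/2)*1228 = ((½)*(-75/28))*1228 = -75/56*1228 = -23025/14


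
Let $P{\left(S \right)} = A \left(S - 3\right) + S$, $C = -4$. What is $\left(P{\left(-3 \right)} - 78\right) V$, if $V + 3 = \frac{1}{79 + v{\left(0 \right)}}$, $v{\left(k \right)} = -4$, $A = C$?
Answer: $\frac{4256}{25} \approx 170.24$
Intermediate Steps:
$A = -4$
$P{\left(S \right)} = 12 - 3 S$ ($P{\left(S \right)} = - 4 \left(S - 3\right) + S = - 4 \left(-3 + S\right) + S = \left(12 - 4 S\right) + S = 12 - 3 S$)
$V = - \frac{224}{75}$ ($V = -3 + \frac{1}{79 - 4} = -3 + \frac{1}{75} = - \frac{224}{75} \approx -2.9867$)
$\left(P{\left(-3 \right)} - 78\right) V = \left(\left(12 - -9\right) - 78\right) \left(- \frac{224}{75}\right) = \left(\left(12 + 9\right) - 78\right) \left(- \frac{224}{75}\right) = \left(21 - 78\right) \left(- \frac{224}{75}\right) = \left(-57\right) \left(- \frac{224}{75}\right) = \frac{4256}{25}$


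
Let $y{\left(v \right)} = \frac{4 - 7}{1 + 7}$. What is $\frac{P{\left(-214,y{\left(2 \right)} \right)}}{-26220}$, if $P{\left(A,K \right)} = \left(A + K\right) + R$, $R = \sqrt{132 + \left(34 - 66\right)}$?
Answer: $\frac{109}{13984} \approx 0.0077946$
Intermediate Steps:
$R = 10$ ($R = \sqrt{132 + \left(34 - 66\right)} = \sqrt{132 - 32} = \sqrt{100} = 10$)
$y{\left(v \right)} = - \frac{3}{8}$
$P{\left(A,K \right)} = 10 + A + K$ ($P{\left(A,K \right)} = \left(A + K\right) + 10 = 10 + A + K$)
$\frac{P{\left(-214,y{\left(2 \right)} \right)}}{-26220} = \frac{10 - 214 - \frac{3}{8}}{-26220} = \left(- \frac{1635}{8}\right) \left(- \frac{1}{26220}\right) = \frac{109}{13984}$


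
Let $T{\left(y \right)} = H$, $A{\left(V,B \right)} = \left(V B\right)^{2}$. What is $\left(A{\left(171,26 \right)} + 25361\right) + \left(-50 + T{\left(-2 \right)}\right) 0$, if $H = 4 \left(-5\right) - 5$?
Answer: $19792277$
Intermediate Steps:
$A{\left(V,B \right)} = B^{2} V^{2}$ ($A{\left(V,B \right)} = \left(B V\right)^{2} = B^{2} V^{2}$)
$H = -25$ ($H = -20 - 5 = -25$)
$T{\left(y \right)} = -25$
$\left(A{\left(171,26 \right)} + 25361\right) + \left(-50 + T{\left(-2 \right)}\right) 0 = \left(26^{2} \cdot 171^{2} + 25361\right) + \left(-50 - 25\right) 0 = \left(676 \cdot 29241 + 25361\right) - 0 = \left(19766916 + 25361\right) + 0 = 19792277 + 0 = 19792277$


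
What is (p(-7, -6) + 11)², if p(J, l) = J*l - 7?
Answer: 2116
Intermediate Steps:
p(J, l) = -7 + J*l
(p(-7, -6) + 11)² = ((-7 - 7*(-6)) + 11)² = ((-7 + 42) + 11)² = (35 + 11)² = 46² = 2116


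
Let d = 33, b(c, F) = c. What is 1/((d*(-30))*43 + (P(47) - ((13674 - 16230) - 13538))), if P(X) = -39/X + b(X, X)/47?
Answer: -47/1244364 ≈ -3.7770e-5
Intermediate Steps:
P(X) = -39/X + X/47
1/((d*(-30))*43 + (P(47) - ((13674 - 16230) - 13538))) = 1/((33*(-30))*43 + ((-39/47 + (1/47)*47) - ((13674 - 16230) - 13538))) = 1/(-990*43 + ((-39*1/47 + 1) - (-2556 - 13538))) = 1/(-42570 + ((-39/47 + 1) - 1*(-16094))) = 1/(-42570 + (8/47 + 16094)) = 1/(-42570 + 756426/47) = 1/(-1244364/47) = -47/1244364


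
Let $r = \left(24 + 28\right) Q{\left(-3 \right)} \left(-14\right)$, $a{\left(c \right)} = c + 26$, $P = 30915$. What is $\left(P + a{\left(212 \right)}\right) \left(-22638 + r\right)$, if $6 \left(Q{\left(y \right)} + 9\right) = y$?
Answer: $-489787466$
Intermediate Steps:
$Q{\left(y \right)} = -9 + \frac{y}{6}$
$a{\left(c \right)} = 26 + c$
$r = 6916$ ($r = \left(24 + 28\right) \left(-9 + \frac{1}{6} \left(-3\right)\right) \left(-14\right) = 52 \left(-9 - \frac{1}{2}\right) \left(-14\right) = 52 \left(- \frac{19}{2}\right) \left(-14\right) = \left(-494\right) \left(-14\right) = 6916$)
$\left(P + a{\left(212 \right)}\right) \left(-22638 + r\right) = \left(30915 + \left(26 + 212\right)\right) \left(-22638 + 6916\right) = \left(30915 + 238\right) \left(-15722\right) = 31153 \left(-15722\right) = -489787466$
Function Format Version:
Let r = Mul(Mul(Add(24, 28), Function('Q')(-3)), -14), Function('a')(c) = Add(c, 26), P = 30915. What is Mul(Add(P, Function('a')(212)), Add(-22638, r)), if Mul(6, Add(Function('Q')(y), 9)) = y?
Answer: -489787466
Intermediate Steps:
Function('Q')(y) = Add(-9, Mul(Rational(1, 6), y))
Function('a')(c) = Add(26, c)
r = 6916 (r = Mul(Mul(Add(24, 28), Add(-9, Mul(Rational(1, 6), -3))), -14) = Mul(Mul(52, Add(-9, Rational(-1, 2))), -14) = Mul(Mul(52, Rational(-19, 2)), -14) = Mul(-494, -14) = 6916)
Mul(Add(P, Function('a')(212)), Add(-22638, r)) = Mul(Add(30915, Add(26, 212)), Add(-22638, 6916)) = Mul(Add(30915, 238), -15722) = Mul(31153, -15722) = -489787466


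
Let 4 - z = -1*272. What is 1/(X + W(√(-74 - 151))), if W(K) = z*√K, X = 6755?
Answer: 1/(6755 + 276*√15*√I) ≈ 0.00013181 - 1.3264e-5*I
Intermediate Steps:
z = 276 (z = 4 - (-1)*272 = 4 - 1*(-272) = 4 + 272 = 276)
W(K) = 276*√K
1/(X + W(√(-74 - 151))) = 1/(6755 + 276*√(√(-74 - 151))) = 1/(6755 + 276*√(√(-225))) = 1/(6755 + 276*√(15*I)) = 1/(6755 + 276*(√15*√I)) = 1/(6755 + 276*√15*√I)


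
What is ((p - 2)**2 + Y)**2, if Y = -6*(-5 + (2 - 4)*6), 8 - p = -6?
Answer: 60516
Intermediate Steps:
p = 14 (p = 8 - 1*(-6) = 8 + 6 = 14)
Y = 102 (Y = -6*(-5 - 2*6) = -6*(-5 - 12) = -6*(-17) = 102)
((p - 2)**2 + Y)**2 = ((14 - 2)**2 + 102)**2 = (12**2 + 102)**2 = (144 + 102)**2 = 246**2 = 60516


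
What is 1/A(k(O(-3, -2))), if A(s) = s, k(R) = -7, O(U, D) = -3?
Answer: -⅐ ≈ -0.14286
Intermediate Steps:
1/A(k(O(-3, -2))) = 1/(-7) = -⅐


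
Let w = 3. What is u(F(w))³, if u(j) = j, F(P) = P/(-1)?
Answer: -27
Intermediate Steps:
F(P) = -P (F(P) = P*(-1) = -P)
u(F(w))³ = (-1*3)³ = (-3)³ = -27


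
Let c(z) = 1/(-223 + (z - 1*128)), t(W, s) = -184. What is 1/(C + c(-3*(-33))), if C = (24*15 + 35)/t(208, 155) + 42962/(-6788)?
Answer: -19671624/166811783 ≈ -0.11793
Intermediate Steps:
C = -2646567/312248 (C = (24*15 + 35)/(-184) + 42962/(-6788) = (360 + 35)*(-1/184) + 42962*(-1/6788) = 395*(-1/184) - 21481/3394 = -395/184 - 21481/3394 = -2646567/312248 ≈ -8.4758)
c(z) = 1/(-351 + z) (c(z) = 1/(-223 + (z - 128)) = 1/(-223 + (-128 + z)) = 1/(-351 + z))
1/(C + c(-3*(-33))) = 1/(-2646567/312248 + 1/(-351 - 3*(-33))) = 1/(-2646567/312248 + 1/(-351 + 99)) = 1/(-2646567/312248 + 1/(-252)) = 1/(-2646567/312248 - 1/252) = 1/(-166811783/19671624) = -19671624/166811783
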